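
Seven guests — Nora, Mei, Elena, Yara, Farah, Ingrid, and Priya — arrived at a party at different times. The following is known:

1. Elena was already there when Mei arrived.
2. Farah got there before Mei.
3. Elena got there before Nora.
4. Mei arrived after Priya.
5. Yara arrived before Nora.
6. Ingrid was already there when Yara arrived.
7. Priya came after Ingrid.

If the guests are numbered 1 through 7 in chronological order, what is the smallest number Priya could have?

Ingrid must come before Priya — 1 forced predecessor.
Nothing else is forced ahead of Priya, so their earliest slot is position 1 + 1 = 2.

2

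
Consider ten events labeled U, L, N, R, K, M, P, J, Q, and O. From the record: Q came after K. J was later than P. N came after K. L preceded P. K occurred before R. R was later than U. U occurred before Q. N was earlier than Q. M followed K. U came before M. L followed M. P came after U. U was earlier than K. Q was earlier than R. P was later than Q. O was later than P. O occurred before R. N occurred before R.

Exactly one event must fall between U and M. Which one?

K

Tracing the constraints gives U → K → M, so K sits after U and before M.
No other event is forced both after U and before M.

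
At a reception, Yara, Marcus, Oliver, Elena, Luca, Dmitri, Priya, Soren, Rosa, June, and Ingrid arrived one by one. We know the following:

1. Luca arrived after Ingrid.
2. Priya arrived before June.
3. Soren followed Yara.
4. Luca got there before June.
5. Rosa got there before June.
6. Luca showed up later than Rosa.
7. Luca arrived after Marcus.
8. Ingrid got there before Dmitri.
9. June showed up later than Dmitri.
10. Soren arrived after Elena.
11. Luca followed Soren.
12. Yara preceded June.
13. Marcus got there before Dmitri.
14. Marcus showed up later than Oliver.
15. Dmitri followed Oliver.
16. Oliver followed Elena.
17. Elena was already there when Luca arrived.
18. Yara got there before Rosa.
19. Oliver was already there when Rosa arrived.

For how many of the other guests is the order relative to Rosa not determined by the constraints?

5

Forced before Rosa: Elena, Oliver, and Yara; forced after Rosa: June and Luca.
That leaves Dmitri, Ingrid, Marcus, Priya, and Soren with no forced order relative to Rosa — 5.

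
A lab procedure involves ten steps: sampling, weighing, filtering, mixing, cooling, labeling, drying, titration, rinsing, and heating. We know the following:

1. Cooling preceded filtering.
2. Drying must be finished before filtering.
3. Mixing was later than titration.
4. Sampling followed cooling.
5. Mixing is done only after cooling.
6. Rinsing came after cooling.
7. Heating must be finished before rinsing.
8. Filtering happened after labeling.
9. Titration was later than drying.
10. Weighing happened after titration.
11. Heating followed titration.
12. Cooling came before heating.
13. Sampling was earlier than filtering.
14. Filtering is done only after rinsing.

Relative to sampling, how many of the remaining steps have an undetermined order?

7

Forced before sampling: cooling; forced after sampling: filtering.
That leaves drying, heating, labeling, mixing, rinsing, titration, and weighing with no forced order relative to sampling — 7.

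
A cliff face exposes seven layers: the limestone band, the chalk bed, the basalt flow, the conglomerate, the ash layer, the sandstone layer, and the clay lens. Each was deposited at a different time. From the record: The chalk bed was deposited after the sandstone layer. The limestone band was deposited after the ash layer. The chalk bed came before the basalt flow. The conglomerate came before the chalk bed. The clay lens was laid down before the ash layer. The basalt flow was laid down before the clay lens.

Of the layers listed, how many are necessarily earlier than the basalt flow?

3

Directly stated before the basalt flow: the chalk bed.
The conglomerate reaches the basalt flow via the conglomerate → the chalk bed → the basalt flow.
The sandstone layer reaches the basalt flow via the sandstone layer → the chalk bed → the basalt flow.
That's the chalk bed, the conglomerate, and the sandstone layer — 3 in all.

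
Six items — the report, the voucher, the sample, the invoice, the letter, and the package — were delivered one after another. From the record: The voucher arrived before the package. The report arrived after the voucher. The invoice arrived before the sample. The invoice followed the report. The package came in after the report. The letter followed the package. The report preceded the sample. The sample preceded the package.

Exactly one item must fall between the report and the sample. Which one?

the invoice

Tracing the constraints gives the report → the invoice → the sample, so the invoice sits after the report and before the sample.
No other item is forced both after the report and before the sample.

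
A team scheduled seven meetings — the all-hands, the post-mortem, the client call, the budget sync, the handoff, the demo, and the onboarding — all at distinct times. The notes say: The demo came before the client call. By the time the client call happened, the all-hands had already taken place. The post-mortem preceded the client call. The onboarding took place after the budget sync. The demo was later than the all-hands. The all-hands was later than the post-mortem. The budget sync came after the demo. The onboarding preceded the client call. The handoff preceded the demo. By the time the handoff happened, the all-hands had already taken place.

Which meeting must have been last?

Every other meeting has a chain of constraints placing it before the client call, so the client call is last.

the client call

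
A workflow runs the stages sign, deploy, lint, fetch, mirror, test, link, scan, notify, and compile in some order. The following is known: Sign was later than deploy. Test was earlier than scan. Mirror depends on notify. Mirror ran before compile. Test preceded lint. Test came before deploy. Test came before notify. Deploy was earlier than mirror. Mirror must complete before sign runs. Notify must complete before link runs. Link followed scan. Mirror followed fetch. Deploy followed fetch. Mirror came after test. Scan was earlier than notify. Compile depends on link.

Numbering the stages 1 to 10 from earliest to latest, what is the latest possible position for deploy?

7

Deploy must come before compile, mirror, and sign — 3 stages forced after it.
Everything else can be placed before deploy in some valid order, so deploy can sit as late as position 10 − 3 = 7.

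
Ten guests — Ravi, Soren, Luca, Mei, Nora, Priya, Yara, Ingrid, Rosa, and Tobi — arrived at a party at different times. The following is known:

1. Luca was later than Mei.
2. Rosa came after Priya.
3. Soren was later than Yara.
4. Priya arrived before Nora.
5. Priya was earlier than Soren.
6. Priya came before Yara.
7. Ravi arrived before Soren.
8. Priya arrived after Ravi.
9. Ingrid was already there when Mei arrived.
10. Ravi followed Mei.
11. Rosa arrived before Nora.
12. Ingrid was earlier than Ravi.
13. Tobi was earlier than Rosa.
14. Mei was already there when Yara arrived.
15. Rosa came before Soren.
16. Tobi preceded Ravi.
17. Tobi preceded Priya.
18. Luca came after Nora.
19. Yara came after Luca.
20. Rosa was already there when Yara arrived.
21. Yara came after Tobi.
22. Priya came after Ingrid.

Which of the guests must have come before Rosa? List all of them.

Directly stated before Rosa: Priya and Tobi.
Ingrid reaches Rosa via Ingrid → Priya → Rosa.
Mei reaches Rosa via Mei → Ravi → Priya → Rosa.
Ravi reaches Rosa via Ravi → Priya → Rosa.
No chain forces Luca (or any of the others) ahead of Rosa.

Ingrid, Mei, Priya, Ravi, Tobi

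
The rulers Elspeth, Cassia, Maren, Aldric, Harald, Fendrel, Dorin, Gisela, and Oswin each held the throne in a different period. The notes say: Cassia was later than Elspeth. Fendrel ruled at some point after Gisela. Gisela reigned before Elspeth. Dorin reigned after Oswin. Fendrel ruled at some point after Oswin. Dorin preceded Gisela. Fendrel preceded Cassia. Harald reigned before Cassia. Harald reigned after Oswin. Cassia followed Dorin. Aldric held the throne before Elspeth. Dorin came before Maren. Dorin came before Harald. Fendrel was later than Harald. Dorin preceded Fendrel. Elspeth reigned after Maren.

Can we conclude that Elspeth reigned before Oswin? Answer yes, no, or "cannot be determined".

no

Tracing the constraints gives Oswin → Dorin → Maren → Elspeth, so Oswin must come before Elspeth.
That means Elspeth cannot be before Oswin.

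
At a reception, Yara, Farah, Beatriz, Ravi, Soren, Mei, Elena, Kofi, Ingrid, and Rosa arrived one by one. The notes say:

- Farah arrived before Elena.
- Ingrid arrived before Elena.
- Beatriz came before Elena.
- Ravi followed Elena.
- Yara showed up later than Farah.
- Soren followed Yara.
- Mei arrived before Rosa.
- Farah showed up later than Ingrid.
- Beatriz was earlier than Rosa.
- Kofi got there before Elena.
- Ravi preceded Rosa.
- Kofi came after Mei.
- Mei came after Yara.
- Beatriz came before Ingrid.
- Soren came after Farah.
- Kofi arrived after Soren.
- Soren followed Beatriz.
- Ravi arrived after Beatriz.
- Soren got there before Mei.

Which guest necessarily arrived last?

Every other guest has a chain of constraints placing them before Rosa, so Rosa is last.

Rosa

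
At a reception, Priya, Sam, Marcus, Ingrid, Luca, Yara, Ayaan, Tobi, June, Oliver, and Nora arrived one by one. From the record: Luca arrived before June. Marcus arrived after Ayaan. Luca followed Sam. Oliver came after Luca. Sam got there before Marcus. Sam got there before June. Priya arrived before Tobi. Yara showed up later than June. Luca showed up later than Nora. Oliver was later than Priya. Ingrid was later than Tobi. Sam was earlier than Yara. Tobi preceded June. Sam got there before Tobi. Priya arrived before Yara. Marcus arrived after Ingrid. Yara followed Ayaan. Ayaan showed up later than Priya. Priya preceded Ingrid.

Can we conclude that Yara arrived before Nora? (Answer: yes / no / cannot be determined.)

no

Tracing the constraints gives Nora → Luca → June → Yara, so Nora must come before Yara.
That means Yara cannot be before Nora.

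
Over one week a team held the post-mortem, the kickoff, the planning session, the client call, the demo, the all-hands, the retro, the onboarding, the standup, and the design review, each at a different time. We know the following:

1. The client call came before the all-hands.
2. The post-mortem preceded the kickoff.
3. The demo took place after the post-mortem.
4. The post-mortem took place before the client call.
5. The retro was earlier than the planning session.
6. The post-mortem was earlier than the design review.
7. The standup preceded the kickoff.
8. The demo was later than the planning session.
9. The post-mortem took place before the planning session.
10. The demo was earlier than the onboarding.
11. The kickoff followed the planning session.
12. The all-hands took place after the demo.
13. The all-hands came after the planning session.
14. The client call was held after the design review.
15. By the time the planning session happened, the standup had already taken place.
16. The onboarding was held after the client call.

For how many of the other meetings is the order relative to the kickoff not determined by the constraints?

5

Forced before the kickoff: the planning session, the post-mortem, the retro, and the standup.
That leaves the all-hands, the client call, the demo, the design review, and the onboarding with no forced order relative to the kickoff — 5.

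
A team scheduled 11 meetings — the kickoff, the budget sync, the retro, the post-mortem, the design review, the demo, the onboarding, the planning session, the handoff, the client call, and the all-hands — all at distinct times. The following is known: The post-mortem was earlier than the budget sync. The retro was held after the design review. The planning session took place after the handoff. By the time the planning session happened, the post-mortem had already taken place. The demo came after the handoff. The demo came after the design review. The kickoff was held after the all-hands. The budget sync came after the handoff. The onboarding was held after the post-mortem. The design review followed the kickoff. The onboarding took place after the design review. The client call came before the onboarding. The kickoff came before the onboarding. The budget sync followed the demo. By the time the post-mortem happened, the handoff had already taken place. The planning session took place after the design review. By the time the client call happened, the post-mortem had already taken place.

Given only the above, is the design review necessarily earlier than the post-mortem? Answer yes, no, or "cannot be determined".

cannot be determined

No chain of stated constraints runs from the design review to the post-mortem, and none runs from the post-mortem to the design review either.
So the relative order of the design review and the post-mortem is not fixed by the given facts.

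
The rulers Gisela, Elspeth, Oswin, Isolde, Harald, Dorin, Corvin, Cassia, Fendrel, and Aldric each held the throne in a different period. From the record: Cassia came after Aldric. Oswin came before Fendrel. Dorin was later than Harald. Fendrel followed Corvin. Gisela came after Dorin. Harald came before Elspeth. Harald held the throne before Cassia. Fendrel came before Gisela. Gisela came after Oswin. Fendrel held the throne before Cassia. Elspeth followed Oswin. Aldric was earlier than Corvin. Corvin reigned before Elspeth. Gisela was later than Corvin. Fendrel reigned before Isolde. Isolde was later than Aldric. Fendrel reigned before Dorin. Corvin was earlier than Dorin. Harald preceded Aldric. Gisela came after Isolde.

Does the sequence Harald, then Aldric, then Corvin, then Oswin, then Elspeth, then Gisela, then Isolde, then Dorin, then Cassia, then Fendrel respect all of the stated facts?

no

The constraints require Fendrel before Cassia, but in the proposed sequence Cassia appears ahead of Fendrel. That one violation is enough.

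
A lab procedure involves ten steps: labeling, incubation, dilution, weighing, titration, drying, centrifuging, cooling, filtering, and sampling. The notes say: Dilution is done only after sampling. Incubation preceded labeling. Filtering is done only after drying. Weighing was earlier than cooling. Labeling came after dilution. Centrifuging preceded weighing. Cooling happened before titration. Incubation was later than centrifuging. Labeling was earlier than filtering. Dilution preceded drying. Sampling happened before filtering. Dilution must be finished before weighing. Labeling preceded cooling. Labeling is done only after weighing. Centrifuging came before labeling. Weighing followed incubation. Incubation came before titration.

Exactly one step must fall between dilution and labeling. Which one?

Tracing the constraints gives dilution → weighing → labeling, so weighing sits after dilution and before labeling.
No other step is forced both after dilution and before labeling.

weighing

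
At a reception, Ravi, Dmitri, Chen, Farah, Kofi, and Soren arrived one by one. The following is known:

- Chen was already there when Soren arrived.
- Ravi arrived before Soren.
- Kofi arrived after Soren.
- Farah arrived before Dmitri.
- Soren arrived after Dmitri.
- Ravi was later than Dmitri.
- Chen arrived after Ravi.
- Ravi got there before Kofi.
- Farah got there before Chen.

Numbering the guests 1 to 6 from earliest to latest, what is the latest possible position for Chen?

Chen must come before Kofi and Soren — 2 guests forced after them.
Everything else can be placed before Chen in some valid order, so Chen can sit as late as position 6 − 2 = 4.

4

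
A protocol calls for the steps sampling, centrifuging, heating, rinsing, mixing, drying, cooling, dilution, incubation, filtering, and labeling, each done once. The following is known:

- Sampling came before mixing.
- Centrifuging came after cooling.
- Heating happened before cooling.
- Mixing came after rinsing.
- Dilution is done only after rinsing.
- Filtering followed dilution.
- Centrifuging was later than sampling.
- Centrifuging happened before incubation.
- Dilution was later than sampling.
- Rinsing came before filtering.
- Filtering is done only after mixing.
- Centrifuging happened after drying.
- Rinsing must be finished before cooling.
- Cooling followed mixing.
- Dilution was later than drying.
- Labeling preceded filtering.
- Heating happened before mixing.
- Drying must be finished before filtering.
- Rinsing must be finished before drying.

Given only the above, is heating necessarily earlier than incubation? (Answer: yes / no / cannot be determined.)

Chain the constraints: heating → cooling → centrifuging → incubation. Each link is directly stated, so heating comes before incubation.

yes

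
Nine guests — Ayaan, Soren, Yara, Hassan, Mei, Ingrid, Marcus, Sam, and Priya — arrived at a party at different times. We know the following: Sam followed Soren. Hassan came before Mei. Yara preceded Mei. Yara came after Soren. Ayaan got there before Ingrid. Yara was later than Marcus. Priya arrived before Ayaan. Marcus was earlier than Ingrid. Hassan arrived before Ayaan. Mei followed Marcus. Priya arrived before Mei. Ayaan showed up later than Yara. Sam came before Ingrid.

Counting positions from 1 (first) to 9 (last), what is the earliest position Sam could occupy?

Soren must come before Sam — 1 forced predecessor.
Nothing else is forced ahead of Sam, so their earliest slot is position 1 + 1 = 2.

2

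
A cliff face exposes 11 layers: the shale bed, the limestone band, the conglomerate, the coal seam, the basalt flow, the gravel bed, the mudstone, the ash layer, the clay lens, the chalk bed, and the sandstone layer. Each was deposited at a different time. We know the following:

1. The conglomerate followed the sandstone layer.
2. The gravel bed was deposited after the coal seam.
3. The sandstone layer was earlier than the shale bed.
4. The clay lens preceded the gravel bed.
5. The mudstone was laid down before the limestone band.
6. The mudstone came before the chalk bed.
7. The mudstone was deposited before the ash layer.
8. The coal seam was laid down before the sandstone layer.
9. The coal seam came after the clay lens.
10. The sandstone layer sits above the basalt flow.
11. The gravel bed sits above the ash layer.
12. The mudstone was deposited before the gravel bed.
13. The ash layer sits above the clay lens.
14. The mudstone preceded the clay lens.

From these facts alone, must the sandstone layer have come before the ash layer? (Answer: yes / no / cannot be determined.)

No chain of stated constraints runs from the sandstone layer to the ash layer, and none runs from the ash layer to the sandstone layer either.
So the relative order of the sandstone layer and the ash layer is not fixed by the given facts.

cannot be determined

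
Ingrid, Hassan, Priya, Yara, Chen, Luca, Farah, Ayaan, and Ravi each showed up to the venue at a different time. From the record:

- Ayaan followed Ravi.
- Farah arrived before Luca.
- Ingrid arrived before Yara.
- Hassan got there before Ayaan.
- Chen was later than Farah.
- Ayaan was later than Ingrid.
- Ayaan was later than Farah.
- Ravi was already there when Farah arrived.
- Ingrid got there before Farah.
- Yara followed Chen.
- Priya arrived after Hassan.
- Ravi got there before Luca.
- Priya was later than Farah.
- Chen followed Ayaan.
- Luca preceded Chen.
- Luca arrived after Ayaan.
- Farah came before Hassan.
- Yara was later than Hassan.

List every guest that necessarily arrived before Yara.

Directly stated before Yara: Chen, Hassan, and Ingrid.
Ayaan reaches Yara via Ayaan → Chen → Yara.
Farah reaches Yara via Farah → Hassan → Yara.
Luca reaches Yara via Luca → Chen → Yara.
Likewise Ravi reaches Yara by chaining the stated constraints.
No chain forces Priya ahead of Yara.

Ayaan, Chen, Farah, Hassan, Ingrid, Luca, Ravi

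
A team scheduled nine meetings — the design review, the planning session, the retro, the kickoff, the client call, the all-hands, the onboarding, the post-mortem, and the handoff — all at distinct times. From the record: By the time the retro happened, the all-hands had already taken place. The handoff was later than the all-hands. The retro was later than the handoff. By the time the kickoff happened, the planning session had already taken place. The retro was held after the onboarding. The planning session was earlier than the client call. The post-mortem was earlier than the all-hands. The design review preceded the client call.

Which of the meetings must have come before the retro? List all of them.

Directly stated before the retro: the all-hands, the handoff, and the onboarding.
The post-mortem reaches the retro via the post-mortem → the all-hands → the retro.

the all-hands, the handoff, the onboarding, the post-mortem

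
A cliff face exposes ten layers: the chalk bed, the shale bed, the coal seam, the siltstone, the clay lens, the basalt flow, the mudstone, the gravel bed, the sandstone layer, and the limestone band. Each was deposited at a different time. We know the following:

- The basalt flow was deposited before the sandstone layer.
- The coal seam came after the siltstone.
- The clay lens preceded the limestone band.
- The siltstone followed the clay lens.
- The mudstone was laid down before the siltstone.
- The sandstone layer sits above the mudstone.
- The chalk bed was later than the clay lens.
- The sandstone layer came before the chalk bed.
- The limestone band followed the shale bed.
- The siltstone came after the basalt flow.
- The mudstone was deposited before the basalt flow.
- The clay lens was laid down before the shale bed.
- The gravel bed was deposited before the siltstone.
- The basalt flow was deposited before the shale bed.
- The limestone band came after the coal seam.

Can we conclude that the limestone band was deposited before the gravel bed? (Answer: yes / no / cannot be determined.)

no

Tracing the constraints gives the gravel bed → the siltstone → the coal seam → the limestone band, so the gravel bed must come before the limestone band.
That means the limestone band cannot be before the gravel bed.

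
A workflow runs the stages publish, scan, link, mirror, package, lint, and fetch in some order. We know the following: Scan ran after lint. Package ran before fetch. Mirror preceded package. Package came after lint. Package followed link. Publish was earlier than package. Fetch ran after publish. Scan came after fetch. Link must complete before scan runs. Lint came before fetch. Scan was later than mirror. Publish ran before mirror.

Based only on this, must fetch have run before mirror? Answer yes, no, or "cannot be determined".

Tracing the constraints gives mirror → package → fetch, so mirror must come before fetch.
That means fetch cannot be before mirror.

no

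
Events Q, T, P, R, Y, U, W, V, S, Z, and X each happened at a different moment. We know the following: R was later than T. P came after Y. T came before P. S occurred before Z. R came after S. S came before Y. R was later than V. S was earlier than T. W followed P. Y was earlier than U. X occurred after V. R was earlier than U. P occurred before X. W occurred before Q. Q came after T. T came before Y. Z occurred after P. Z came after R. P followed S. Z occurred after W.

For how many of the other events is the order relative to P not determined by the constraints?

Forced before P: S, T, and Y; forced after P: Q, W, X, and Z.
That leaves R, U, and V with no forced order relative to P — 3.

3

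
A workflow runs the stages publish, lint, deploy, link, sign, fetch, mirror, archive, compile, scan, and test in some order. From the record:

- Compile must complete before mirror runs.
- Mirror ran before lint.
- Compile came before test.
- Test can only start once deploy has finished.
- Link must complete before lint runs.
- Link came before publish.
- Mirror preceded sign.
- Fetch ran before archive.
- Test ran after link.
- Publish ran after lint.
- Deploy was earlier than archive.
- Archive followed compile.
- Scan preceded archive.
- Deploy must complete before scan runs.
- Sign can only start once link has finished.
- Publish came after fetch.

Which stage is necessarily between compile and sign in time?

Tracing the constraints gives compile → mirror → sign, so mirror sits after compile and before sign.
No other stage is forced both after compile and before sign.

mirror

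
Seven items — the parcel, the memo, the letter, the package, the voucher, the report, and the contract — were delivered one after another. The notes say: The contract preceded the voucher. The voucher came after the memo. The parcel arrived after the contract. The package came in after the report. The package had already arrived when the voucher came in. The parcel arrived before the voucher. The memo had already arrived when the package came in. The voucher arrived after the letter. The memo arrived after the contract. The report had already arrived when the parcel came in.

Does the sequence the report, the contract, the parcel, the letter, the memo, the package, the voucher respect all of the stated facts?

yes

Check each stated constraint against the proposed order — e.g. the contract is ahead of the voucher; the report is ahead of the package. Every pair is in the required order; nothing is violated.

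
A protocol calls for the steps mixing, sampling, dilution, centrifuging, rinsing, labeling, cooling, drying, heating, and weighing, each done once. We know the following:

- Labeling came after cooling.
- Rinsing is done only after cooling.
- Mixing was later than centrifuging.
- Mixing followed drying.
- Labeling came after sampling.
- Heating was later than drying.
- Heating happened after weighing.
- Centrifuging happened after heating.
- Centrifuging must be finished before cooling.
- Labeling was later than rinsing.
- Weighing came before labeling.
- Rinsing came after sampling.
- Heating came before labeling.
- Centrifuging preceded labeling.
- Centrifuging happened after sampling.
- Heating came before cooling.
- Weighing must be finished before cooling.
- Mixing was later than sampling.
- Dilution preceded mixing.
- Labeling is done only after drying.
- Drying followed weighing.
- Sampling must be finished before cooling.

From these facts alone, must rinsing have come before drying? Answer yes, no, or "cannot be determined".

Tracing the constraints gives drying → heating → cooling → rinsing, so drying must come before rinsing.
That means rinsing cannot be before drying.

no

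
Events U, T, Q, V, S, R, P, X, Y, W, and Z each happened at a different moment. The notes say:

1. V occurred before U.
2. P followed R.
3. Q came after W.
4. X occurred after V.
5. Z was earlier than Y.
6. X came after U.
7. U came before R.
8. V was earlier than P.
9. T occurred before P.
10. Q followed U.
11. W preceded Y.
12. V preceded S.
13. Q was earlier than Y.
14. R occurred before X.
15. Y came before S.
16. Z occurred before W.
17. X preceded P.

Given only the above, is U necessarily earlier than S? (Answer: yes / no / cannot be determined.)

Chain the constraints: U → Q → Y → S. Each link is directly stated, so U comes before S.

yes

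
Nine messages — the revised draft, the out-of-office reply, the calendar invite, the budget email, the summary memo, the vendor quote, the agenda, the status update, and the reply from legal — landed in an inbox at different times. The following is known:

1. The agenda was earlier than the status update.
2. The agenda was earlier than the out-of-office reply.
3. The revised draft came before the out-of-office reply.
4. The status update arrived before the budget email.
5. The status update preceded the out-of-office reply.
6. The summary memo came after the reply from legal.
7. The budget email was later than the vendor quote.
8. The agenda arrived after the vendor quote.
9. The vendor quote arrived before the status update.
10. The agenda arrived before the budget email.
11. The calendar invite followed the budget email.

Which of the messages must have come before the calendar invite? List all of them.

Directly stated before the calendar invite: the budget email.
The agenda reaches the calendar invite via the agenda → the budget email → the calendar invite.
The status update reaches the calendar invite via the status update → the budget email → the calendar invite.
The vendor quote reaches the calendar invite via the vendor quote → the budget email → the calendar invite.
No chain forces the revised draft (or any of the others) ahead of the calendar invite.

the agenda, the budget email, the status update, the vendor quote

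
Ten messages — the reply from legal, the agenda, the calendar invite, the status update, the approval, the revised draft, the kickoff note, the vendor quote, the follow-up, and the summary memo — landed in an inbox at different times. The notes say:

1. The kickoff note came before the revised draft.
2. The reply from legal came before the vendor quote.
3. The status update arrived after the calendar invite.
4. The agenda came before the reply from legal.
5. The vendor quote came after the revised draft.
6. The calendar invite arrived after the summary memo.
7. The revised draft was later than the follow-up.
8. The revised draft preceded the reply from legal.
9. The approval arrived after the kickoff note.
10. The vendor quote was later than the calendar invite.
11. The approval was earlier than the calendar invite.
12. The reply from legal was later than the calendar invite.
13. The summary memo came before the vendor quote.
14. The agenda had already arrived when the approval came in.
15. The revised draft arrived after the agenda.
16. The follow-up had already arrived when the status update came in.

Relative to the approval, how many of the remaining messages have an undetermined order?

3

Forced before the approval: the agenda and the kickoff note; forced after the approval: the calendar invite, the reply from legal, the status update, and the vendor quote.
That leaves the follow-up, the revised draft, and the summary memo with no forced order relative to the approval — 3.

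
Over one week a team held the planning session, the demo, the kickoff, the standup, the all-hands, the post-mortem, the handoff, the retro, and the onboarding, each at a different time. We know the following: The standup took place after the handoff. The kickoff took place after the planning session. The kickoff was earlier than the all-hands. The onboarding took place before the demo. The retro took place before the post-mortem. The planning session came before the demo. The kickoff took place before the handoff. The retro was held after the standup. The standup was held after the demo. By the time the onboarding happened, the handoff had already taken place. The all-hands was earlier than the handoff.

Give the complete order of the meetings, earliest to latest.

The constraints fix every adjacent pair, so only one ordering works:
the planning session → the kickoff → the all-hands → the handoff → the onboarding → the demo → the standup → the retro → the post-mortem.

the planning session, the kickoff, the all-hands, the handoff, the onboarding, the demo, the standup, the retro, the post-mortem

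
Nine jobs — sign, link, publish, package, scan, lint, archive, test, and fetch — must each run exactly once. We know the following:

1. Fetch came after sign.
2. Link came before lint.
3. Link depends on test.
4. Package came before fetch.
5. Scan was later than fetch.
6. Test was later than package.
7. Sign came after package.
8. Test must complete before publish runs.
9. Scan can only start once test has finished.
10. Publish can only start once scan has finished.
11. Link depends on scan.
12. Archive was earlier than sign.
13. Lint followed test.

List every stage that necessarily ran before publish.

archive, fetch, package, scan, sign, test

Directly stated before publish: scan and test.
Archive reaches publish via archive → sign → fetch → scan → publish.
Fetch reaches publish via fetch → scan → publish.
Package reaches publish via package → test → publish.
Likewise sign reaches publish by chaining the stated constraints.
No chain forces lint (or any of the others) ahead of publish.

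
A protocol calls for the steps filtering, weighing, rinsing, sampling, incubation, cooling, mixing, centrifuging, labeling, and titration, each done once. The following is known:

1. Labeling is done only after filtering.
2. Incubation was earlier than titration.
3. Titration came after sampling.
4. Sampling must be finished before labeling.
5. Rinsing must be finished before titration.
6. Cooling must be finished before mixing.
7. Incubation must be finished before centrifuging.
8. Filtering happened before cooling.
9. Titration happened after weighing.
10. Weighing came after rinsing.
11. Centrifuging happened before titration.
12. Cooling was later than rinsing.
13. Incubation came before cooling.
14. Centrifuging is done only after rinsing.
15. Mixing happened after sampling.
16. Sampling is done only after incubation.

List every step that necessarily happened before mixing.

cooling, filtering, incubation, rinsing, sampling

Directly stated before mixing: cooling and sampling.
Filtering reaches mixing via filtering → cooling → mixing.
Incubation reaches mixing via incubation → cooling → mixing.
Rinsing reaches mixing via rinsing → cooling → mixing.
No chain forces weighing (or any of the others) ahead of mixing.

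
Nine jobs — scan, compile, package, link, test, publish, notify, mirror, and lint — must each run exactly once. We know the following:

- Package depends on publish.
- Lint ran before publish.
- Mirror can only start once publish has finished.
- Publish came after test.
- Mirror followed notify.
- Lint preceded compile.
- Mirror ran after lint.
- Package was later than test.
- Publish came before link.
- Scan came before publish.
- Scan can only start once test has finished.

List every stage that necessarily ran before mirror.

lint, notify, publish, scan, test

Directly stated before mirror: lint, notify, and publish.
Scan reaches mirror via scan → publish → mirror.
Test reaches mirror via test → publish → mirror.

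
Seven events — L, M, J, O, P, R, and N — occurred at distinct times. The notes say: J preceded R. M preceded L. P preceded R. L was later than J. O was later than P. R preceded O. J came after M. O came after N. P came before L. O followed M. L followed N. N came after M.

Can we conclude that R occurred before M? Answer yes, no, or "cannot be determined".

no

Tracing the constraints gives M → J → R, so M must come before R.
That means R cannot be before M.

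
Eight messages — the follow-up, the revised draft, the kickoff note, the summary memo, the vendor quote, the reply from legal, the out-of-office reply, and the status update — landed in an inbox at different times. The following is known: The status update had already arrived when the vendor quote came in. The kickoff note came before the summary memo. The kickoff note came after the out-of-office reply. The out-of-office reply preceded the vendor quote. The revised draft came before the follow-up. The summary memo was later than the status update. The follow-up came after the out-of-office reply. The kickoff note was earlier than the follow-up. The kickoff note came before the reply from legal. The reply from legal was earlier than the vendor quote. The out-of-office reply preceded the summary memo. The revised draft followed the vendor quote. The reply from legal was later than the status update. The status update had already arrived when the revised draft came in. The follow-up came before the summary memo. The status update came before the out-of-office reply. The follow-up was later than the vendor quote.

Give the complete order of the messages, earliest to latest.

The constraints fix every adjacent pair, so only one ordering works:
the status update → the out-of-office reply → the kickoff note → the reply from legal → the vendor quote → the revised draft → the follow-up → the summary memo.

the status update, the out-of-office reply, the kickoff note, the reply from legal, the vendor quote, the revised draft, the follow-up, the summary memo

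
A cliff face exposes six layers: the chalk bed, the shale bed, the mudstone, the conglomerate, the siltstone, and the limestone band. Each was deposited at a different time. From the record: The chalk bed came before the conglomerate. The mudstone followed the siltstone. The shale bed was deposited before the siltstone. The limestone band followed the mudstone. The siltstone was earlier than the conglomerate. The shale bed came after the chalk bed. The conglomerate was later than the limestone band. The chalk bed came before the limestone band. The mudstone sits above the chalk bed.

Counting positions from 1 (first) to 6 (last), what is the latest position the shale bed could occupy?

The shale bed must come before the conglomerate, the limestone band, the mudstone, and the siltstone — 4 layers forced after it.
Everything else can be placed before the shale bed in some valid order, so the shale bed can sit as late as position 6 − 4 = 2.

2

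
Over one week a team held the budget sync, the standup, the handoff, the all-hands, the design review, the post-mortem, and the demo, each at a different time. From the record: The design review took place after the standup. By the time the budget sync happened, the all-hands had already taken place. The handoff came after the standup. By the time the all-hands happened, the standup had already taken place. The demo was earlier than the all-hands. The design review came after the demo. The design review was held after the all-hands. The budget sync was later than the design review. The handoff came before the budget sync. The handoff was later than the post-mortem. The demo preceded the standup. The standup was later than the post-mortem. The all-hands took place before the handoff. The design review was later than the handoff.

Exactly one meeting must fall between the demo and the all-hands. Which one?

the standup

Tracing the constraints gives the demo → the standup → the all-hands, so the standup sits after the demo and before the all-hands.
No other meeting is forced both after the demo and before the all-hands.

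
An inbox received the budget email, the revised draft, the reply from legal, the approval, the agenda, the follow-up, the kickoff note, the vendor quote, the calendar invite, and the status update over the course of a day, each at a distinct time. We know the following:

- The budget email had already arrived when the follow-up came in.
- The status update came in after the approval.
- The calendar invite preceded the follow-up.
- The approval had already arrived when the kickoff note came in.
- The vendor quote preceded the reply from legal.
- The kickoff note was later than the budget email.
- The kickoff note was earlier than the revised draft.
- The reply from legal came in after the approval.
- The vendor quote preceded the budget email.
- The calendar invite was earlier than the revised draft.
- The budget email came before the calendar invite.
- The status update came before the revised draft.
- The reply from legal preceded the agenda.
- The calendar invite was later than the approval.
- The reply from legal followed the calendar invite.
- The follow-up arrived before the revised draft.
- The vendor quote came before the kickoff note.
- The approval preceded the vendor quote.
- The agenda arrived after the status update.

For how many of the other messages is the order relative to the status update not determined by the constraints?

6

Forced before the status update: the approval; forced after the status update: the agenda and the revised draft.
That leaves the budget email, the calendar invite, the follow-up, the kickoff note, the reply from legal, and the vendor quote with no forced order relative to the status update — 6.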